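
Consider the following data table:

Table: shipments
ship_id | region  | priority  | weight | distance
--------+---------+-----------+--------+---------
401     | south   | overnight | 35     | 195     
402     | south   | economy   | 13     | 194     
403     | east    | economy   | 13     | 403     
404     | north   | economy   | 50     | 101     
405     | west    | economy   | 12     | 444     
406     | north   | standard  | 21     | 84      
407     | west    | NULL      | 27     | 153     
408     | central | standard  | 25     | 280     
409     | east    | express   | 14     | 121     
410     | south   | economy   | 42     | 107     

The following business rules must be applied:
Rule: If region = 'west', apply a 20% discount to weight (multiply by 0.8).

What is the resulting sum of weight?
244.2

Step 1: Records with region = 'west' have total weight = 39
Step 2: Apply multiplier: 39 × 0.8 = 31.2
Step 3: Other records total: 213
Step 4: Final sum = 31.2 + 213 = 244.2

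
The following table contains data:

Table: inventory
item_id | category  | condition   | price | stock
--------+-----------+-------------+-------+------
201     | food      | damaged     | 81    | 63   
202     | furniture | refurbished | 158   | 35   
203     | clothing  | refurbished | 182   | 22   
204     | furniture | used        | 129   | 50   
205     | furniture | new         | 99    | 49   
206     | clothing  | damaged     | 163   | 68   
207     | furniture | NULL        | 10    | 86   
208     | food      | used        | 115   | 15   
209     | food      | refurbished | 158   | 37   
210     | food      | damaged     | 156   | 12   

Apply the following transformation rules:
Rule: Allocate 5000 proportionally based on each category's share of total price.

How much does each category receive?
clothing: 1378.9, food: 2038.37, furniture: 1582.73

Step 1: Calculate total price = 1251
Step 2: Calculate each category's proportion:
  clothing: 345/1251 = 27.58% → 1378.9
  food: 510/1251 = 40.77% → 2038.37
  furniture: 396/1251 = 31.65% → 1582.73
Step 3: Verify: sum of allocations ≈ 5000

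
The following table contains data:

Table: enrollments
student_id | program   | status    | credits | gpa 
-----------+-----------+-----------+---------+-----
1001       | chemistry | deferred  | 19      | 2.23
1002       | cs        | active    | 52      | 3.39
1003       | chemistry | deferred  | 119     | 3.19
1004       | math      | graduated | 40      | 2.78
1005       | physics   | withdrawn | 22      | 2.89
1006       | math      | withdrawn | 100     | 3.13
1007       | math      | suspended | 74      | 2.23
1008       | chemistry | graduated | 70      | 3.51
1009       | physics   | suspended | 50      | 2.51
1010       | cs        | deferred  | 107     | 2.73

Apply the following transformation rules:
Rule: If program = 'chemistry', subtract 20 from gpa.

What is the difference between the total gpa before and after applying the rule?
60.0

Step 1: Original sum of gpa = 28.59
Step 2: 3 records have program = 'chemistry'
Step 3: Each affected record changes by -20
Step 4: Total change = 3 × -20 = -60
Step 5: New sum = 28.59 + -60 = -31.41
Step 6: Difference = |-31.41 - 28.59| = 60.0
        (Sum decreased by 60.0)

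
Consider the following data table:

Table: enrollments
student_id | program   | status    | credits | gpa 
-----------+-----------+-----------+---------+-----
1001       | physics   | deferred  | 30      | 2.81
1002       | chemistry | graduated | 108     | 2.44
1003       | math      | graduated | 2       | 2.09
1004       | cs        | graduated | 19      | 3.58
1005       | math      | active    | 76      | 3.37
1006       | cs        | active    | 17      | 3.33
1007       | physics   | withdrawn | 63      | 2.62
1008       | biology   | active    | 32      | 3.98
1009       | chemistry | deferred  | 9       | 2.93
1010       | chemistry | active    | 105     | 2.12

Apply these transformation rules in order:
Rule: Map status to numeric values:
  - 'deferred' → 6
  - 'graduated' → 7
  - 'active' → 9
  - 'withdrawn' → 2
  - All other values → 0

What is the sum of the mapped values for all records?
71

Step 1: Apply mapping to each record
Step 2: Count by status:
  'deferred': 2 records × 6 = 12
  'graduated': 3 records × 7 = 21
  'active': 4 records × 9 = 36
  'withdrawn': 1 records × 2 = 2
Step 3: Sum all mapped values = 71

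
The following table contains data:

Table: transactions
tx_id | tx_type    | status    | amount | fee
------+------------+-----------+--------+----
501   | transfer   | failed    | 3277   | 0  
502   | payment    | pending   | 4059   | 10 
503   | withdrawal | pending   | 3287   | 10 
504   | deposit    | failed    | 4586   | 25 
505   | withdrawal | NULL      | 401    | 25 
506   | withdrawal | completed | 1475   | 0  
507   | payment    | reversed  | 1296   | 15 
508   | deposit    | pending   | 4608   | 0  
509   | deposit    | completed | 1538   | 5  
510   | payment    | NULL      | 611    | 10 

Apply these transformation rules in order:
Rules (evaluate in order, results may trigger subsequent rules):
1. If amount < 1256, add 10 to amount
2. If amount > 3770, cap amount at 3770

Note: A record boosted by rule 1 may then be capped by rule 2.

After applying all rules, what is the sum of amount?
23215

Step 1: Apply rule 1 to records with amount < 1256
  - 2 records get bonus of 10
  - Of these, 0 records then exceed 3770 and get capped
Step 2: Apply rule 2 to records with amount > 3770
  - 3 records (original) are capped
Step 3: Calculate final sum = 23215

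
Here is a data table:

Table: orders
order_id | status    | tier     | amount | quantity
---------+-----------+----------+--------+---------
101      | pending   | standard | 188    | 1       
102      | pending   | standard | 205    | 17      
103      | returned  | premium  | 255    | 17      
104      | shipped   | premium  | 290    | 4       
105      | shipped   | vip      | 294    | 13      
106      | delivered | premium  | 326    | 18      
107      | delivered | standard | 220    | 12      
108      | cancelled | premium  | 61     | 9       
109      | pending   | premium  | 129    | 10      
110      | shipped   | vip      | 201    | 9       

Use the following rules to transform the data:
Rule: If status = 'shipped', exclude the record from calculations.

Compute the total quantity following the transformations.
84

Step 1: Identify records where status = 'shipped'
Step 2: The excluded records sum to 26
Step 3: Original total quantity = 110
Step 4: Remaining total = 110 - 26 = 84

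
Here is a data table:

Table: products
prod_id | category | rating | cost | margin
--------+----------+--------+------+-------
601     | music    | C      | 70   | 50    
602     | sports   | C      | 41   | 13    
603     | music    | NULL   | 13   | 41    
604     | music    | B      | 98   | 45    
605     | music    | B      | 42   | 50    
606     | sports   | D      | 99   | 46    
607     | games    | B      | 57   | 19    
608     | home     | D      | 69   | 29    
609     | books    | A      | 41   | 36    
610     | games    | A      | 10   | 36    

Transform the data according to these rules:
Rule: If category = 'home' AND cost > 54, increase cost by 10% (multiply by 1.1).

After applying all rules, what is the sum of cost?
546.9

Step 1: Find records where category = 'home' AND cost > 54
Step 2: 1 records match, summing to 69
Step 3: After multiplier: 69 × 1.1 = 75.9
Step 4: Unaffected records sum: 471
Step 5: Final sum = 75.9 + 471 = 546.9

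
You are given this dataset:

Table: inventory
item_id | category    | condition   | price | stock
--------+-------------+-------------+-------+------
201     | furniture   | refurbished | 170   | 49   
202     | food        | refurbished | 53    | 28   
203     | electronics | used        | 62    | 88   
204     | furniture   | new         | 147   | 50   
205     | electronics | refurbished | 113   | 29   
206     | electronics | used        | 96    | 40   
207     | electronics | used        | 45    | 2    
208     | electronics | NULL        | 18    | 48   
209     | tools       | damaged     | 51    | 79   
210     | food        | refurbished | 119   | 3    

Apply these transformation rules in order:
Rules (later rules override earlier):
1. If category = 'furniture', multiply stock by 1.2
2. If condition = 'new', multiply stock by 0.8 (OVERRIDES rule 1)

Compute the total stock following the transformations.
415.8

Step 1: Rule 2 takes priority for records with condition = 'new'
  - 1 records: 50 × 0.8 = 40.0
Step 2: Rule 1 applies to remaining records with category = 'furniture'
  - 1 records: 49 × 1.2 = 58.8
Step 3: Other records unchanged: 317
Step 4: Final sum = 40.0 + 58.8 + 317 = 415.8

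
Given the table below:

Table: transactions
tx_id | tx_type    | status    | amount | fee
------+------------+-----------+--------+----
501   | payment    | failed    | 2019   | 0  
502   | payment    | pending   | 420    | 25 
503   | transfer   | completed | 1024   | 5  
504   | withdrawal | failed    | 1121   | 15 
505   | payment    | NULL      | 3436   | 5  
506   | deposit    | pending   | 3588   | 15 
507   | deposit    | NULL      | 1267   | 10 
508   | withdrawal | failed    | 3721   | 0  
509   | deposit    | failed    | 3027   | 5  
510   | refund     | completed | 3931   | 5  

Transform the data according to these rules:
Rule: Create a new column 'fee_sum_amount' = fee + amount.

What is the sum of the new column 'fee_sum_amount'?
23639

Step 1: For each record, compute fee + amount
Example calculations:
  0 + 2019 = 2019
  25 + 420 = 445
  5 + 1024 = 1029
  ...
Step 2: Sum all derived values
Step 3: Total = 23639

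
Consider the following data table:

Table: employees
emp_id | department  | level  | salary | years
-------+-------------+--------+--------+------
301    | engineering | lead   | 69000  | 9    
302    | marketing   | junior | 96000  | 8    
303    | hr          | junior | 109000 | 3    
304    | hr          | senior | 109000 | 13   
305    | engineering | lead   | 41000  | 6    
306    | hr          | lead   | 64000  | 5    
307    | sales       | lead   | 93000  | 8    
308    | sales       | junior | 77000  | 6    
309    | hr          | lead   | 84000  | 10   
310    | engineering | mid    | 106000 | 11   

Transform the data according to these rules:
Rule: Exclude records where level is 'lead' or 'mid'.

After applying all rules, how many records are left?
4

Step 1: Count records to exclude
  - 5 (lead) + 1 (mid) = 6 records
Step 2: Total records: 10
Step 3: Remaining = 10 - 6 = 4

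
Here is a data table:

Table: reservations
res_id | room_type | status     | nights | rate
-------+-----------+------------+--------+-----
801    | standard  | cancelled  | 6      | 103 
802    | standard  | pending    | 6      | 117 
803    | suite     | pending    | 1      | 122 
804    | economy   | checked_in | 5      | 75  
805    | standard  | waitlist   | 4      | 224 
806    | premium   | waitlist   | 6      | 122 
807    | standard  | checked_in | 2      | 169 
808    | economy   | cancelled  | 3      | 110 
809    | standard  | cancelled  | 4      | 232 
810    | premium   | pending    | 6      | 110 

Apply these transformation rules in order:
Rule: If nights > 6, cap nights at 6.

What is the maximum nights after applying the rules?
6

Step 1: Original maximum nights = 6
Step 2: Check cap of 6 against maximum
Step 3: No records exceed the cap (max 6 <= cap 6), so no capping applies
Step 4: Maximum after transformation = 6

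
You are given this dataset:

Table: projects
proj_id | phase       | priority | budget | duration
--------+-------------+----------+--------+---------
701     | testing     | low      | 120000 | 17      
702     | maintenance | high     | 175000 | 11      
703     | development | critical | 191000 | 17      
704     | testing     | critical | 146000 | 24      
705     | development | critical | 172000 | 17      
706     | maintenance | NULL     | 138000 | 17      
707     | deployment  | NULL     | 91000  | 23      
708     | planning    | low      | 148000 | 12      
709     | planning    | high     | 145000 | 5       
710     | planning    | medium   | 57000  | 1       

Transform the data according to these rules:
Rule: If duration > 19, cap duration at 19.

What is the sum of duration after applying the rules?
135

Step 1: 2 records have duration > 19
Step 2: These records originally summed to 47
Step 3: After capping: 2 × 19 = 38
Step 4: Unaffected records sum: 97
Step 5: Final sum = 38 + 97 = 135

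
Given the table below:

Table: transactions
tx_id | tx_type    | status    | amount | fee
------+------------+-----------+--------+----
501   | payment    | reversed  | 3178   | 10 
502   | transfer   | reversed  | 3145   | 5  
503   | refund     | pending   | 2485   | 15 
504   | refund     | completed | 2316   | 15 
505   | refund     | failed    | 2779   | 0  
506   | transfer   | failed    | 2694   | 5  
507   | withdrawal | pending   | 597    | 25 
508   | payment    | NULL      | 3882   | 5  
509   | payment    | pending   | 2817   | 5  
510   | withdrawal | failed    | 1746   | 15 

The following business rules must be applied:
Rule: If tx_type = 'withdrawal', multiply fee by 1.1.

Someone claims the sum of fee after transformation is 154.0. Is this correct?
No, the correct result is 104.0.

Step 1: Calculate the correct sum after transformation
Step 2: Apply multiplier 1.1 to records where tx_type = 'withdrawal'
Step 3: Correct result = 104.0
Step 4: Claimed result = 154.0
Step 5: 104.0 ≠ 154.0
Conclusion: The claimed result is incorrect. The correct answer is 104.0.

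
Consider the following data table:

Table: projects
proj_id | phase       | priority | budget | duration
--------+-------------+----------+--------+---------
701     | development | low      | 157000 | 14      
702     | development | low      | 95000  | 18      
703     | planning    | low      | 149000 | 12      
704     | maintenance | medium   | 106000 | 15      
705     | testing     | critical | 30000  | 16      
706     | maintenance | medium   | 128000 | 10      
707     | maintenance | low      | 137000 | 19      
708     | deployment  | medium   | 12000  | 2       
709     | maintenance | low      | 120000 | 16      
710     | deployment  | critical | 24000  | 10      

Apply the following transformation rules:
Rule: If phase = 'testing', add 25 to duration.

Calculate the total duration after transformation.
157

Step 1: Count records where phase = 'testing': 1
Step 2: Total bonus added: 1 × 25 = 25
Step 3: Original sum of duration: 132
Step 4: Final sum = 132 + 25 = 157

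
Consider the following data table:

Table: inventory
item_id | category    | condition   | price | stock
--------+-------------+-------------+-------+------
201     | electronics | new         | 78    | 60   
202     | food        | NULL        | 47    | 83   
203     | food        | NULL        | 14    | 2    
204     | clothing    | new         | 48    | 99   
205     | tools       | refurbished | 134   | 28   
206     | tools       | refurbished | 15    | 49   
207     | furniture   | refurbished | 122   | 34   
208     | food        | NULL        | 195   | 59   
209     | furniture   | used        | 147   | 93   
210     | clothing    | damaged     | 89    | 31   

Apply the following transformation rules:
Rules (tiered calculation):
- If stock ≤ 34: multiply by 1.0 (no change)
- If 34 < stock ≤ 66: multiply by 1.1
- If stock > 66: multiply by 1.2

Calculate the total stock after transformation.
609.8

Step 1: Tier 1 (stock ≤ 34): 4 records, sum = 95 × 1.0 = 95.0
Step 2: Tier 2 (34 < stock ≤ 66): 3 records, sum = 168 × 1.1 = 184.8
Step 3: Tier 3 (stock > 66): 3 records, sum = 275 × 1.2 = 330.0
Step 4: Final sum = 95.0 + 184.8 + 330.0 = 609.8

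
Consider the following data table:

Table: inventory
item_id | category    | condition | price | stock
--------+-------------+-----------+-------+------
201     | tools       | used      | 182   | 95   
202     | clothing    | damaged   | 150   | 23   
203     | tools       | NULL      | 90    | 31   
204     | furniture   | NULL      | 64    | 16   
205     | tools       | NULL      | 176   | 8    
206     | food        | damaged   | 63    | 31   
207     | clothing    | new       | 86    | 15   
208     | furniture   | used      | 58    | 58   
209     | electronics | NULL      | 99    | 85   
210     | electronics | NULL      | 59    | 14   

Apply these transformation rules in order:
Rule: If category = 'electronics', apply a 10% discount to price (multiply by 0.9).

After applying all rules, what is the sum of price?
1011.2

Step 1: Records with category = 'electronics' have total price = 158
Step 2: Apply multiplier: 158 × 0.9 = 142.2
Step 3: Other records total: 869
Step 4: Final sum = 142.2 + 869 = 1011.2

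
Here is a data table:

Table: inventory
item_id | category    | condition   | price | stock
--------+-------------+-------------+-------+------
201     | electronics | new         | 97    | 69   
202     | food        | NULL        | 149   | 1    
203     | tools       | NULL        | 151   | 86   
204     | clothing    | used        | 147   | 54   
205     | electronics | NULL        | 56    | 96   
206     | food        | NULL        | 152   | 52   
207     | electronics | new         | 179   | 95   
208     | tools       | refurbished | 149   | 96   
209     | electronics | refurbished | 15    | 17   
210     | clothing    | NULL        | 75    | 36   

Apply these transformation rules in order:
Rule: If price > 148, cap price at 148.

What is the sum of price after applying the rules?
1130

Step 1: 5 records have price > 148
Step 2: These records originally summed to 780
Step 3: After capping: 5 × 148 = 740
Step 4: Unaffected records sum: 390
Step 5: Final sum = 740 + 390 = 1130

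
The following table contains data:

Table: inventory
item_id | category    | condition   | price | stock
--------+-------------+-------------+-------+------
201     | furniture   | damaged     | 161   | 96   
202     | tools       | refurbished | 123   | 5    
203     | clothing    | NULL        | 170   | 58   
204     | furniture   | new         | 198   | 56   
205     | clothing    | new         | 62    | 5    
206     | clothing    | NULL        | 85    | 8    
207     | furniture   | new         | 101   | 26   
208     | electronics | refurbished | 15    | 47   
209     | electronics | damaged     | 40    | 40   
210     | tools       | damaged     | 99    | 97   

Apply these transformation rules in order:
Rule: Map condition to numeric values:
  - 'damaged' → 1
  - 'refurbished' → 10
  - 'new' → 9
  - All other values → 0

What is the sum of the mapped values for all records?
50

Step 1: Apply mapping to each record
Step 2: Count by status:
  'damaged': 3 records × 1 = 3
  'refurbished': 2 records × 10 = 20
  'new': 3 records × 9 = 27
Step 3: Sum all mapped values = 50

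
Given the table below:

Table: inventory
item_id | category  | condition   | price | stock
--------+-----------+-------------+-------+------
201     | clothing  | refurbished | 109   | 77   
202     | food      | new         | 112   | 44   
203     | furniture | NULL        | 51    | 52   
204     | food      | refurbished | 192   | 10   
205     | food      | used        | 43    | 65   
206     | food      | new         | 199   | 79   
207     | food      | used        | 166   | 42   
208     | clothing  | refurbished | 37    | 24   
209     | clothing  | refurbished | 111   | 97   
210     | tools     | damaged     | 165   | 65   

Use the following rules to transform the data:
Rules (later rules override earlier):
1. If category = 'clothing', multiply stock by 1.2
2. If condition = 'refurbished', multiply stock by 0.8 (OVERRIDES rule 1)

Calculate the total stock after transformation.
513.4

Step 1: Rule 2 takes priority for records with condition = 'refurbished'
  - 4 records: 208 × 0.8 = 166.4
Step 2: Rule 1 applies to remaining records with category = 'clothing'
  - 0 records: 0 × 1.2 = 0.0
Step 3: Other records unchanged: 347
Step 4: Final sum = 166.4 + 0.0 + 347 = 513.4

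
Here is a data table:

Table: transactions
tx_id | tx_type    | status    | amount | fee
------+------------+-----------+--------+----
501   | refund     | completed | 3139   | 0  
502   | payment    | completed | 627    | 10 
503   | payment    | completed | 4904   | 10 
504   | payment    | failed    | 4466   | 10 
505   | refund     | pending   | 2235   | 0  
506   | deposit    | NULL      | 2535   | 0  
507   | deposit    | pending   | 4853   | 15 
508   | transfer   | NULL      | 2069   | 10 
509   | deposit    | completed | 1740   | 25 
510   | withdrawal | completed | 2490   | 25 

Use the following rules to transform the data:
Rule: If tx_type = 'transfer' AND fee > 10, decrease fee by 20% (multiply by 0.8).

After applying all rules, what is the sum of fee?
105

Step 1: Find records where tx_type = 'transfer' AND fee > 10
Step 2: 0 records match, summing to 0
Step 3: After multiplier: 0 × 0.8 = 0.0
Step 4: Unaffected records sum: 105
Step 5: Final sum = 0.0 + 105 = 105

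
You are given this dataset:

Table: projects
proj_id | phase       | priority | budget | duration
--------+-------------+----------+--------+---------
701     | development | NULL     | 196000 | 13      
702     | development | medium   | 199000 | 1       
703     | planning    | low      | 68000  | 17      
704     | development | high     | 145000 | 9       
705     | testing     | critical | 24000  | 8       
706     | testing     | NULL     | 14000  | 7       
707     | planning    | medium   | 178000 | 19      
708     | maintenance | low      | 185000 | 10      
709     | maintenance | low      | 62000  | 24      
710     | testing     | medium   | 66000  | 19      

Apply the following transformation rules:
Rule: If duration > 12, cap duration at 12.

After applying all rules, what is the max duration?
12

Step 1: Original maximum duration = 24
Step 2: Apply cap at 12
Step 3: 5 records had duration > 12 and were capped
Step 4: Maximum after transformation = 12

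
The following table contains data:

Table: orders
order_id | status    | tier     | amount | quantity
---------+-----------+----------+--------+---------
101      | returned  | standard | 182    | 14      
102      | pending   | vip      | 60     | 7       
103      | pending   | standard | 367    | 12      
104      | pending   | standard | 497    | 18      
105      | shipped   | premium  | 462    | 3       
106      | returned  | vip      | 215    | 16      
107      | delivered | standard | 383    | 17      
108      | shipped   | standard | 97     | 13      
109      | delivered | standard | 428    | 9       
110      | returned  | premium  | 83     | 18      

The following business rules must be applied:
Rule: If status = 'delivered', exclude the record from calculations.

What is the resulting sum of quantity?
101

Step 1: Identify records where status = 'delivered'
Step 2: The excluded records sum to 26
Step 3: Original total quantity = 127
Step 4: Remaining total = 127 - 26 = 101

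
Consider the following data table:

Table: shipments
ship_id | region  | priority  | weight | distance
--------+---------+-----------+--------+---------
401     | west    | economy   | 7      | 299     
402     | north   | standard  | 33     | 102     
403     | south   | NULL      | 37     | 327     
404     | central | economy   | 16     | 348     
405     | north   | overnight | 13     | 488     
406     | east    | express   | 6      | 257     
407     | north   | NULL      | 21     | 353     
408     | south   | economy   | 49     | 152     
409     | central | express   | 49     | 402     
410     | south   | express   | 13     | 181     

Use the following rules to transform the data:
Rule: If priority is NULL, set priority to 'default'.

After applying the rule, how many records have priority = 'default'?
2

Step 1: Count records where priority IS NULL
Step 2: Found 2 records with NULL priority
Step 3: These records will have priority set to 'default'
Step 4: Records already having priority = 'default': 0
Step 5: Answer: 2 + 0 = 2 records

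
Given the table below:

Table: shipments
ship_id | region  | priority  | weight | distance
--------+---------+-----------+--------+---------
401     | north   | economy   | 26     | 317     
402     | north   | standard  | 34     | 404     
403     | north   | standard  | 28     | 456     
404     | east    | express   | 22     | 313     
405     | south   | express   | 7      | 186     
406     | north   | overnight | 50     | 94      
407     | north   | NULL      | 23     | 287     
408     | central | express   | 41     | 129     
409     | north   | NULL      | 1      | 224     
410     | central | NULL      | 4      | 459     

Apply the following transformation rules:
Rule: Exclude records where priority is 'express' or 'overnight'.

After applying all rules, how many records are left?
6

Step 1: Count records to exclude
  - 3 (express) + 1 (overnight) = 4 records
Step 2: Total records: 10
Step 3: Remaining = 10 - 4 = 6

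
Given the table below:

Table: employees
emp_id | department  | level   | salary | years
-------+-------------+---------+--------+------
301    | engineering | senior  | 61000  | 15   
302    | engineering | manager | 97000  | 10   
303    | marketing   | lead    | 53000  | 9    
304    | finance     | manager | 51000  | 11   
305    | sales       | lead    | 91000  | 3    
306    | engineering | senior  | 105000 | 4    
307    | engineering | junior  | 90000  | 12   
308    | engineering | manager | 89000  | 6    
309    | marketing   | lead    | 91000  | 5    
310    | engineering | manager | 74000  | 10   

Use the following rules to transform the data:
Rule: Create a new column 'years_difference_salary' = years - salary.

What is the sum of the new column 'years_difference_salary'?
-801915

Step 1: For each record, compute years - salary
Example calculations:
  15 - 61000 = -60985
  10 - 97000 = -96990
  9 - 53000 = -52991
  ...
Step 2: Sum all derived values
Step 3: Total = -801915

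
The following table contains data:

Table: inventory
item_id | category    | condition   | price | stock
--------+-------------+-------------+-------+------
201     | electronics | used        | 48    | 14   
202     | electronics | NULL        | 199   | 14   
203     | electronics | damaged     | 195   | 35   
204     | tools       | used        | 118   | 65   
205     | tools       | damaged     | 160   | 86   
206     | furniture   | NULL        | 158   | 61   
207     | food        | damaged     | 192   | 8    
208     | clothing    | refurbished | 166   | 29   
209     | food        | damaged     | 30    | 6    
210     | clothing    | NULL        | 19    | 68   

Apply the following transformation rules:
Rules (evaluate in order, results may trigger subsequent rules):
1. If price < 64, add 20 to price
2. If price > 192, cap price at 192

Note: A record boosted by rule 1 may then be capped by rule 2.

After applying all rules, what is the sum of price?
1335

Step 1: Apply rule 1 to records with price < 64
  - 3 records get bonus of 20
  - Of these, 0 records then exceed 192 and get capped
Step 2: Apply rule 2 to records with price > 192
  - 2 records (original) are capped
Step 3: Calculate final sum = 1335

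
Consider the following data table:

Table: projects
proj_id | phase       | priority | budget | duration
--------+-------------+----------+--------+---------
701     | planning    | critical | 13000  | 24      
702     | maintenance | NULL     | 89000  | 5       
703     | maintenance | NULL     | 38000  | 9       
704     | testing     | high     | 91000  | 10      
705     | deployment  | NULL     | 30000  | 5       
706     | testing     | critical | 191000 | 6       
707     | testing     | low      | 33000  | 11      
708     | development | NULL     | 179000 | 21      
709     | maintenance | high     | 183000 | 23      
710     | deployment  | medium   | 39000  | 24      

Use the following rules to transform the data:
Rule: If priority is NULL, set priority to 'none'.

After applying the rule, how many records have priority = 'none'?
4

Step 1: Count records where priority IS NULL
Step 2: Found 4 records with NULL priority
Step 3: These records will have priority set to 'none'
Step 4: Records already having priority = 'none': 0
Step 5: Answer: 4 + 0 = 4 records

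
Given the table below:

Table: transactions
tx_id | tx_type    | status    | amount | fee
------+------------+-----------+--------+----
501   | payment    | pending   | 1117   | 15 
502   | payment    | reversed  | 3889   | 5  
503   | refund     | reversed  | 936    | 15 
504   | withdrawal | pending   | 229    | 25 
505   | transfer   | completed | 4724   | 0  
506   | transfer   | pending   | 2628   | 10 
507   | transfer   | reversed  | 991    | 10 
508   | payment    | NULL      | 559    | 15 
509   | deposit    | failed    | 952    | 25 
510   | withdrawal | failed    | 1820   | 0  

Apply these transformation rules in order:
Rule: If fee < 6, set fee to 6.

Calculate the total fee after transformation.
133

Step 1: 3 records have fee < 6
Step 2: These records originally summed to 5
Step 3: After setting to minimum: 3 × 6 = 18
Step 4: Unaffected records sum: 115
Step 5: Final sum = 18 + 115 = 133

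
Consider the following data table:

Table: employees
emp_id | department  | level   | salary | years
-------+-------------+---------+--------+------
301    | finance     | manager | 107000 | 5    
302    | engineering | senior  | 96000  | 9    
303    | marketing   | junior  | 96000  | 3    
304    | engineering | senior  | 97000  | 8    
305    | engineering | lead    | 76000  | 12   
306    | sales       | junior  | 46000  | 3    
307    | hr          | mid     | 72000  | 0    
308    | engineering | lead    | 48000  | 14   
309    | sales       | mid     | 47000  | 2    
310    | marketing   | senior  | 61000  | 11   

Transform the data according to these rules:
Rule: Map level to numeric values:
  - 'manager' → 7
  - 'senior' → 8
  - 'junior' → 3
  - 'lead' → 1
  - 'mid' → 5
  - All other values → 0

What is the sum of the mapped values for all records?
49

Step 1: Apply mapping to each record
Step 2: Count by status:
  'manager': 1 records × 7 = 7
  'senior': 3 records × 8 = 24
  'junior': 2 records × 3 = 6
  'lead': 2 records × 1 = 2
  'mid': 2 records × 5 = 10
Step 3: Sum all mapped values = 49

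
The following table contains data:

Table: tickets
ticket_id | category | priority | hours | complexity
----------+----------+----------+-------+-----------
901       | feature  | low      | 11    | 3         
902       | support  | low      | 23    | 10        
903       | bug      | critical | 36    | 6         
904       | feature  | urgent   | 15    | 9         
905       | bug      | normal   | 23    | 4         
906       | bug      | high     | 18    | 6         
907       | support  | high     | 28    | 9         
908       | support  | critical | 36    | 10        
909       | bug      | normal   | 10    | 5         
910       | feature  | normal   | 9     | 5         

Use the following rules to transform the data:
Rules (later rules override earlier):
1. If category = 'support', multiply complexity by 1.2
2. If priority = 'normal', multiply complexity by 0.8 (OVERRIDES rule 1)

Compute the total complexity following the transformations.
70.0

Step 1: Rule 2 takes priority for records with priority = 'normal'
  - 3 records: 14 × 0.8 = 11.2
Step 2: Rule 1 applies to remaining records with category = 'support'
  - 3 records: 29 × 1.2 = 34.8
Step 3: Other records unchanged: 24
Step 4: Final sum = 11.2 + 34.8 + 24 = 70.0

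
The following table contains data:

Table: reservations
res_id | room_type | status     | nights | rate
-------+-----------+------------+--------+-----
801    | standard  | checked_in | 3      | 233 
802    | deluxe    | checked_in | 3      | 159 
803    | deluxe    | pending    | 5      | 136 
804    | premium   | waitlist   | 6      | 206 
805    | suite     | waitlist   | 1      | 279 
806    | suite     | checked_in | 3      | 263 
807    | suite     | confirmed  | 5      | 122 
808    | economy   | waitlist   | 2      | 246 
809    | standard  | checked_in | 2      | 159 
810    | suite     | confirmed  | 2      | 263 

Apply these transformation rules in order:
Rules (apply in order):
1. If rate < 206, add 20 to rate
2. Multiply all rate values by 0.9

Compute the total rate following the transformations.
1931.4

Step 1: Apply Rule 1 - Add 20 to records with rate < 206
  - 4 records affected: 576 + (4 × 20) = 656
  - Unaffected records: 1490
  - Sum after Rule 1: 2146
Step 2: Apply Rule 2 - Multiply all by 0.9
  - 2146 × 0.9 = 1931.4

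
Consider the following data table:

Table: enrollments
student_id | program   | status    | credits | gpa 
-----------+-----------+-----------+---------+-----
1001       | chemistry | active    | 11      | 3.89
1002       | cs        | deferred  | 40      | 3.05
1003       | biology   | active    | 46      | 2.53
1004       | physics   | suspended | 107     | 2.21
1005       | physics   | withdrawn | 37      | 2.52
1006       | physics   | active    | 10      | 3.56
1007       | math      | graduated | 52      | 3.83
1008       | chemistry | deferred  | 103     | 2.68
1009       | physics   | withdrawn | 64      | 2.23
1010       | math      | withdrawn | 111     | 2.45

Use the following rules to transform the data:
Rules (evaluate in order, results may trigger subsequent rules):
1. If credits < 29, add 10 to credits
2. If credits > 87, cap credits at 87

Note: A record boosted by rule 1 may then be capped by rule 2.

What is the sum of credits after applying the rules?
541

Step 1: Apply rule 1 to records with credits < 29
  - 2 records get bonus of 10
  - Of these, 0 records then exceed 87 and get capped
Step 2: Apply rule 2 to records with credits > 87
  - 3 records (original) are capped
Step 3: Calculate final sum = 541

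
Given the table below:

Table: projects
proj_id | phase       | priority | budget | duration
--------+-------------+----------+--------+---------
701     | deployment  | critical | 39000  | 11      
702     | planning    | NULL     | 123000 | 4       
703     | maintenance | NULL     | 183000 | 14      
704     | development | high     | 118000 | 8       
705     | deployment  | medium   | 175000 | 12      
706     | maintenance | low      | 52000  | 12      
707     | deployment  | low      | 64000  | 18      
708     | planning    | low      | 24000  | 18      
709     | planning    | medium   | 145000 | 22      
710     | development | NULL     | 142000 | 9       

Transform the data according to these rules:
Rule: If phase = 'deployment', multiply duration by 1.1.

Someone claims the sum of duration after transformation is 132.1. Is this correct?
Yes, the result is correct.

Step 1: Calculate the correct sum after transformation
Step 2: Apply multiplier 1.1 to records where phase = 'deployment'
Step 3: Correct result = 132.1
Step 4: Claimed result = 132.1
Step 5: 132.1 = 132.1 ✓
Conclusion: The claimed result is correct.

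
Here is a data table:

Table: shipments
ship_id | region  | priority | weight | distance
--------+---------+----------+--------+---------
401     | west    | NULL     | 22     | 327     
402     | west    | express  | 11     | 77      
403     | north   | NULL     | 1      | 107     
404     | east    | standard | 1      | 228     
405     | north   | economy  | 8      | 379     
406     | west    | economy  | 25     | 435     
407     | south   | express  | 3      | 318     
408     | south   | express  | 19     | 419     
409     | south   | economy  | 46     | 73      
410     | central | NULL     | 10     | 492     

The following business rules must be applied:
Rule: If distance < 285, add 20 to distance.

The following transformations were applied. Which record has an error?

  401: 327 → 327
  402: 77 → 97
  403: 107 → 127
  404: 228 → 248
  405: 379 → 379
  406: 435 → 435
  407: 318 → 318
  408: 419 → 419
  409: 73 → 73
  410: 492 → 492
Record 409 has an error. The correct transformed value should be 93, not 73.

Step 1: Check each record against the rule
Step 2: Record 409 has distance = 73
Step 3: Since 73 < 285, the bonus should have been applied
Step 4: Correct value = 93, but claimed value = 73
Conclusion: Record 409 has the error.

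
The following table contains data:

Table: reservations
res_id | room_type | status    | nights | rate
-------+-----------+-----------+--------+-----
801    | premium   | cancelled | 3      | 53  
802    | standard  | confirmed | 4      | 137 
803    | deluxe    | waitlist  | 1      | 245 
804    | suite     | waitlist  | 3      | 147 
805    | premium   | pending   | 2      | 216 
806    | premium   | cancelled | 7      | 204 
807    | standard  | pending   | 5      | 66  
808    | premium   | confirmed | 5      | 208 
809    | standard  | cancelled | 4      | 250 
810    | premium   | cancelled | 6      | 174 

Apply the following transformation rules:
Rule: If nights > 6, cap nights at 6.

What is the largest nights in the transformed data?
6

Step 1: Original maximum nights = 7
Step 2: Apply cap at 6
Step 3: 1 records had nights > 6 and were capped
Step 4: Maximum after transformation = 6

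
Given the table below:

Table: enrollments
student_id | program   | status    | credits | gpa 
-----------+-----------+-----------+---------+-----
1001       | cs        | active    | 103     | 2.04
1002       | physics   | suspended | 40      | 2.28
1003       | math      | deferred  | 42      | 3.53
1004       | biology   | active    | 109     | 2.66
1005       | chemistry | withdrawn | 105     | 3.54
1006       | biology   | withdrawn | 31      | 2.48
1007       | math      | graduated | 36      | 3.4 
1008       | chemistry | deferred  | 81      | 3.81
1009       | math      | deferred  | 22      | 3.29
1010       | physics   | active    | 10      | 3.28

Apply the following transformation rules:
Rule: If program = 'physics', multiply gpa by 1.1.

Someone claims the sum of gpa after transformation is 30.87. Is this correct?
Yes, the result is correct.

Step 1: Calculate the correct sum after transformation
Step 2: Apply multiplier 1.1 to records where program = 'physics'
Step 3: Correct result = 30.87
Step 4: Claimed result = 30.87
Step 5: 30.87 = 30.87 ✓
Conclusion: The claimed result is correct.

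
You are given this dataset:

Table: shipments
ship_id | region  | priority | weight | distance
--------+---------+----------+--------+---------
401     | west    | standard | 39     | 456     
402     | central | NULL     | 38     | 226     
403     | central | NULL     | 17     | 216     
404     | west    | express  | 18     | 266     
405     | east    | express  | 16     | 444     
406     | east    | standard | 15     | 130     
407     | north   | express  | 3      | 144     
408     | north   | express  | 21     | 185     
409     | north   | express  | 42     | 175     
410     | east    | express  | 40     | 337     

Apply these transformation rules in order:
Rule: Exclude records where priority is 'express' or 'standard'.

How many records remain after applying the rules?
2

Step 1: Count records to exclude
  - 6 (express) + 2 (standard) = 8 records
Step 2: Total records: 10
Step 3: Remaining = 10 - 8 = 2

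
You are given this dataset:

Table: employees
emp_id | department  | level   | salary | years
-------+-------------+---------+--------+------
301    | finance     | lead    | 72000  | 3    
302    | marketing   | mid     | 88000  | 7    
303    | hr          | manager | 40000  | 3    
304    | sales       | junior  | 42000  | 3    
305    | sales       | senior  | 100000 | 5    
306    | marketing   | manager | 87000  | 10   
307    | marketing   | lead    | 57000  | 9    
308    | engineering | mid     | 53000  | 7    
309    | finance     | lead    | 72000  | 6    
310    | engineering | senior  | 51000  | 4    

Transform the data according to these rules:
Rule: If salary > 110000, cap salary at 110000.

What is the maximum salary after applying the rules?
100000

Step 1: Original maximum salary = 100000
Step 2: Check cap of 110000 against maximum
Step 3: No records exceed the cap (max 100000 <= cap 110000), so no capping applies
Step 4: Maximum after transformation = 100000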